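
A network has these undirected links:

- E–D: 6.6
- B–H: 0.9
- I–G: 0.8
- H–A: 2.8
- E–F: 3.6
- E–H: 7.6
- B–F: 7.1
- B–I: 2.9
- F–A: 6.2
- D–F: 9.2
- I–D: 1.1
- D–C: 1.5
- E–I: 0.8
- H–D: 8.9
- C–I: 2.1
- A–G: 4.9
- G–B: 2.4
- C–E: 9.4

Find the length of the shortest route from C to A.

7.8

Compare a few routes:
C → D → I → G → A: 1.5+1.1+0.8+4.9 = 8.3
C → I → B → H → A: 2.1+2.9+0.9+2.8 = 8.7
C → I → G → A: 2.1+0.8+4.9 = 7.8
The minimum is 7.8 via C → I → G → A.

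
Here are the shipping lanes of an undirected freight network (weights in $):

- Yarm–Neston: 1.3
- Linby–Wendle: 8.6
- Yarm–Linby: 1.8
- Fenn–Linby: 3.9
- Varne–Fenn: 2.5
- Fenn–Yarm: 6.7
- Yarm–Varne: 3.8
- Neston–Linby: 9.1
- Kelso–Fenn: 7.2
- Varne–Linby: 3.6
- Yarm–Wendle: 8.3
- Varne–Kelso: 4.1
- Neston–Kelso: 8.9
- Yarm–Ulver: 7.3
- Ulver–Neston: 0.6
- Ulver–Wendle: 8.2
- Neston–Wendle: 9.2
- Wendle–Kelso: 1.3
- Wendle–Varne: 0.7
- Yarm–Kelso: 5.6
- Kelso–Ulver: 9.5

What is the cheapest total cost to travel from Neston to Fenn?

$7

Shortest distances from Neston:
Neston: 0
Ulver: 0.6  (via Neston)
Yarm: 1.3  (via Neston)
Linby: 3.1  (via Yarm)
Varne: 5.1  (via Yarm)
Wendle: 5.8  (via Varne)
Kelso: 6.9  (via Yarm)
Fenn: 7  (via Linby)
Shortest route: Neston → Yarm → Linby → Fenn = $7.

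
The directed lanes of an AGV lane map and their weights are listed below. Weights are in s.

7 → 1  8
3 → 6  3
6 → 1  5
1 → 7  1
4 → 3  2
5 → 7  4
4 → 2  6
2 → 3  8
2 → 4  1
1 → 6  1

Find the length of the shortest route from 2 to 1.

11 s

Running Dijkstra from 2:
2: 0
4: 1  (via 2)
3: 3  (via 4)
6: 6  (via 3)
1: 11  (via 6)
Shortest route: 2 → 4 → 3 → 6 → 1 = 11 s.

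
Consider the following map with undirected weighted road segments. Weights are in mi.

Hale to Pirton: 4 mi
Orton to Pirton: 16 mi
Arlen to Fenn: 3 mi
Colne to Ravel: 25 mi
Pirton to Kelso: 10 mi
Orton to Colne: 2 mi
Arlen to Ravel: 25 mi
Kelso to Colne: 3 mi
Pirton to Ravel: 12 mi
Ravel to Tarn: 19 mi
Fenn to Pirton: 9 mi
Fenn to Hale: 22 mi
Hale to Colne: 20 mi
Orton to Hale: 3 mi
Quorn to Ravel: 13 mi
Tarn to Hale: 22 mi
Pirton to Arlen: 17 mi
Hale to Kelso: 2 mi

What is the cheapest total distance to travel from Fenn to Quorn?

Shortest distances from Fenn:
Fenn: 0
Arlen: 3  (via Fenn)
Pirton: 9  (via Fenn)
Hale: 13  (via Pirton)
Kelso: 15  (via Hale)
Orton: 16  (via Hale)
Colne: 18  (via Kelso)
Ravel: 21  (via Pirton)
Quorn: 34  (via Ravel)
Shortest route: Fenn → Pirton → Ravel → Quorn = 34 mi.

34 mi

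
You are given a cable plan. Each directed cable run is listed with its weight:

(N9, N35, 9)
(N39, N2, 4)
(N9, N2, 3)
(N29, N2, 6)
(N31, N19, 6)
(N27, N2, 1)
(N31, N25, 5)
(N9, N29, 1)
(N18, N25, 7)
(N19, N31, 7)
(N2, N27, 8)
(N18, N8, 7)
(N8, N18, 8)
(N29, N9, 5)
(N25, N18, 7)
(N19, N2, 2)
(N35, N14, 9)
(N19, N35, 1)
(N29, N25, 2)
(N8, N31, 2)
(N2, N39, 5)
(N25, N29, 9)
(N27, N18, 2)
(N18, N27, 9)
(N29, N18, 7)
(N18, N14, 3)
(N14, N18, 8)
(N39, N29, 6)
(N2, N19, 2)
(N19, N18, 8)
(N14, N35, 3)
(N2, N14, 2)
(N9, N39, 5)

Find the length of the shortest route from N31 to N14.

Compare a few routes:
N31–N19–N35–N14: 6+1+9 = 16
N31–N25–N18–N14: 5+7+3 = 15
N31–N19–N2–N14: 6+2+2 = 10
The minimum is 10 via N31–N19–N2–N14.

10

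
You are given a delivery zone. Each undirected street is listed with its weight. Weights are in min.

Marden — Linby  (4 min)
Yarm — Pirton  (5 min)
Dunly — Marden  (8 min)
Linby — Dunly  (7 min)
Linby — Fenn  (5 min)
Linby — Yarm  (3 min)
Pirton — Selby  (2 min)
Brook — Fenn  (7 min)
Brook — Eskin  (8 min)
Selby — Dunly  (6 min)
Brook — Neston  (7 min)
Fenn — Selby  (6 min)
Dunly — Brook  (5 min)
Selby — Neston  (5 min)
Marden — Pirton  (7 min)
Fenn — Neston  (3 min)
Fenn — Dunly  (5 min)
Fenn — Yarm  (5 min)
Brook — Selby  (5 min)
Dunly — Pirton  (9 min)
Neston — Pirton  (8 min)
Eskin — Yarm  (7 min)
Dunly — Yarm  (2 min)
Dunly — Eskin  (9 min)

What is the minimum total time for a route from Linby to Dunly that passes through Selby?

16 min

Shortest Linby→Selby: Linby → Yarm → Pirton → Selby = 10
Best Selby to Dunly: Selby → Dunly costing 6
Total via Selby: 10 + 6 = 16 min.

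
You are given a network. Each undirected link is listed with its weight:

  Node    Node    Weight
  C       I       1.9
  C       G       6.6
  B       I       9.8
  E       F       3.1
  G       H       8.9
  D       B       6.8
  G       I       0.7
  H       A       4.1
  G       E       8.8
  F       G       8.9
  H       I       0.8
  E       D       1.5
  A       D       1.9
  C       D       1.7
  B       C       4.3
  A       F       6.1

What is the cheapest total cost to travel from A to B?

7.9

Running Dijkstra from A:
A: 0
D: 1.9  (via A)
E: 3.4  (via D)
C: 3.6  (via D)
H: 4.1  (via A)
I: 4.9  (via H)
G: 5.6  (via I)
F: 6.1  (via A)
B: 7.9  (via C)
Shortest route: A–D–C–B = 7.9.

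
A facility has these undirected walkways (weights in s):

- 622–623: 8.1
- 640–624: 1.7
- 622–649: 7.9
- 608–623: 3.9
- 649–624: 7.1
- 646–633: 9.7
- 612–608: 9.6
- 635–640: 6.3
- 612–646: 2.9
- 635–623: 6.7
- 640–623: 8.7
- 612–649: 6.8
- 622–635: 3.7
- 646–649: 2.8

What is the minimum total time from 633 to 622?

Running Dijkstra from 633:
633: 0
646: 9.7  (via 633)
649: 12.5  (via 646)
612: 12.6  (via 646)
624: 19.6  (via 649)
622: 20.4  (via 649)
Shortest route: 633 → 646 → 649 → 622 = 20.4 s.

20.4 s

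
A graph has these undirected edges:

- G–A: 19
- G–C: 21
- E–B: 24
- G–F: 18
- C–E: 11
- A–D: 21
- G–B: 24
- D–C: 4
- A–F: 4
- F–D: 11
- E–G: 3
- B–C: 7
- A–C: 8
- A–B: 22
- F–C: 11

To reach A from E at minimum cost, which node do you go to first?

C

Candidate routes:
E - G - F - A: 3+18+4 = 25
E - C - F - A: 11+11+4 = 26
E - C - A: 11+8 = 19
E - G - A: 3+19 = 22
Cheapest is E - C - A at 19.
So from E the first move is to C.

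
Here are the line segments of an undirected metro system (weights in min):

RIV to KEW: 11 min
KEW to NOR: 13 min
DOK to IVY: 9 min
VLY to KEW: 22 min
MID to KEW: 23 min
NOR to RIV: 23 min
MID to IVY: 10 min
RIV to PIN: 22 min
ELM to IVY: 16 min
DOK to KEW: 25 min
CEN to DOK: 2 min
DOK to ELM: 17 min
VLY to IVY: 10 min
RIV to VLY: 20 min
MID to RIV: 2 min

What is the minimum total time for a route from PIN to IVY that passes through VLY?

Best PIN to VLY: PIN → RIV → VLY costing 42
Shortest VLY→IVY: VLY → IVY = 10
Total via VLY: 42 + 10 = 52 min.

52 min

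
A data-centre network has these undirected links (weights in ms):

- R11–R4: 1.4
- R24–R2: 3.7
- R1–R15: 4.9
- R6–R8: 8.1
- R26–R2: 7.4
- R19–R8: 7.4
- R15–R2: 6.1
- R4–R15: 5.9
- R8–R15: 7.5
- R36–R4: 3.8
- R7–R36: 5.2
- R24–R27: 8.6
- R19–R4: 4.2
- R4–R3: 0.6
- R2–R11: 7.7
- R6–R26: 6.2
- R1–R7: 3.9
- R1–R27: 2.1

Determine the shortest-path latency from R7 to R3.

Compare a few routes:
R7 - R36 - R4 - R3: 5.2+3.8+0.6 = 9.6
R7 - R1 - R15 - R4 - R3: 3.9+4.9+5.9+0.6 = 15.3
Cheapest is R7 - R36 - R4 - R3 at 9.6 ms.

9.6 ms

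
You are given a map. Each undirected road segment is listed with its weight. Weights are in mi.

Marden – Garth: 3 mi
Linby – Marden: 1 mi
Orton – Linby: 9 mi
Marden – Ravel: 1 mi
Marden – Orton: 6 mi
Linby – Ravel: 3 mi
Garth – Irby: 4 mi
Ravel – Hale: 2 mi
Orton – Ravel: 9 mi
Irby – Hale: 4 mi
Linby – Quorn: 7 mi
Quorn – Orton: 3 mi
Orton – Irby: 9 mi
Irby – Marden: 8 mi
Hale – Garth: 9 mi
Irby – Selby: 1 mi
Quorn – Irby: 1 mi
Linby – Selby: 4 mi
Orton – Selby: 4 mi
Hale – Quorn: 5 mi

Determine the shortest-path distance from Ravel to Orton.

Candidate routes:
Ravel - Marden - Linby - Selby - Orton: 1+1+4+4 = 10
Ravel - Orton: 9 = 9
Ravel - Marden - Orton: 1+6 = 7
Ravel - Linby - Marden - Orton: 3+1+6 = 10
Cheapest is Ravel - Marden - Orton at 7 mi.

7 mi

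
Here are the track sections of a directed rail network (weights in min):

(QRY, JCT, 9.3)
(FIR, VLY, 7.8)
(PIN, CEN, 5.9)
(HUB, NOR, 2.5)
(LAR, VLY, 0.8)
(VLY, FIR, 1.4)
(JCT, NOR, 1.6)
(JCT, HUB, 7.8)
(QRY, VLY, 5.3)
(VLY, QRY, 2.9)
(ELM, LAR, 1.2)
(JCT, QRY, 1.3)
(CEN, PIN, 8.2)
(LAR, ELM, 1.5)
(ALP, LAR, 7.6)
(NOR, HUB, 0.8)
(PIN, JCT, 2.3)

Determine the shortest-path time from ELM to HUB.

Settle nodes by increasing distance from ELM:
ELM: 0
LAR: 1.2  (via ELM)
VLY: 2  (via LAR)
FIR: 3.4  (via VLY)
QRY: 4.9  (via VLY)
JCT: 14.2  (via QRY)
NOR: 15.8  (via JCT)
HUB: 16.6  (via NOR)
Shortest route: ELM–LAR–VLY–QRY–JCT–NOR–HUB = 16.6 min.

16.6 min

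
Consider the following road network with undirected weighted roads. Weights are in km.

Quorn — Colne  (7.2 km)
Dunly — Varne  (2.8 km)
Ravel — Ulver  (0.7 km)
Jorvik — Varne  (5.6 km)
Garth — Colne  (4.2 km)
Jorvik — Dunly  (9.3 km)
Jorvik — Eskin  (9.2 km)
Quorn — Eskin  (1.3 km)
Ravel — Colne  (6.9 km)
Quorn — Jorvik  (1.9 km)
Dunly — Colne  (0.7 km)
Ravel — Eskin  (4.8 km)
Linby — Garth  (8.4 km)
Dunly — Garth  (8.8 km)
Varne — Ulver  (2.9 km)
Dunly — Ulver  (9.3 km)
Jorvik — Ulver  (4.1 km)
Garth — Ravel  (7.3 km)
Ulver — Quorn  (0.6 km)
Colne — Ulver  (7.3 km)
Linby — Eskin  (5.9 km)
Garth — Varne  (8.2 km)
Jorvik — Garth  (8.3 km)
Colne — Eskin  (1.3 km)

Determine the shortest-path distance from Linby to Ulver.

Settle nodes by increasing distance from Linby:
Linby: 0
Eskin: 5.9  (via Linby)
Colne: 7.2  (via Eskin)
Quorn: 7.2  (via Eskin)
Ulver: 7.8  (via Quorn)
Shortest route: Linby → Eskin → Quorn → Ulver = 7.8 km.

7.8 km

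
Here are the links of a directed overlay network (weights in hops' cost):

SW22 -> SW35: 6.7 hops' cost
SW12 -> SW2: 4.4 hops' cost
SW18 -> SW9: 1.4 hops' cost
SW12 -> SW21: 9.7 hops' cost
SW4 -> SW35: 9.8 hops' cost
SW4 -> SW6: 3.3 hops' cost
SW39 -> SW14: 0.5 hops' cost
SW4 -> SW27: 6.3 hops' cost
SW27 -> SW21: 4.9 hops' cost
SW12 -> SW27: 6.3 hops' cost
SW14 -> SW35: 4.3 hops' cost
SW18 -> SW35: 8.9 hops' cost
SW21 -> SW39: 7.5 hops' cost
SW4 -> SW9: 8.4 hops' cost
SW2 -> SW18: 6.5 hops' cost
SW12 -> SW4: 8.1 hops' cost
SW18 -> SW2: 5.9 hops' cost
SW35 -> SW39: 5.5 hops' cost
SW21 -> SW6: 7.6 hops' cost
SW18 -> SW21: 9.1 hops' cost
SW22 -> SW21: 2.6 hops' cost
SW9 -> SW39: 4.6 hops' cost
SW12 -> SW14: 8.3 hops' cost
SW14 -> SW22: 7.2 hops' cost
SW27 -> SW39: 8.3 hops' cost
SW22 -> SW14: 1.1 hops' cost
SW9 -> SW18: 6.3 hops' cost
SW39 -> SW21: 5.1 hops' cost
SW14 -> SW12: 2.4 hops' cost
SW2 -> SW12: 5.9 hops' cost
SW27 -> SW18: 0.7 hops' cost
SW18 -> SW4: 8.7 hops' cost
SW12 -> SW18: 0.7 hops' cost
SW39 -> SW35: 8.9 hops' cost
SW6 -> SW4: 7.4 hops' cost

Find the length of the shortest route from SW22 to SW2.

7.9 hops' cost

Candidate routes:
SW22 - SW14 - SW12 - SW2: 1.1+2.4+4.4 = 7.9
SW22 - SW14 - SW12 - SW27 - SW18 - SW2: 1.1+2.4+6.3+0.7+5.9 = 16.4
SW22 - SW14 - SW12 - SW18 - SW2: 1.1+2.4+0.7+5.9 = 10.1
Cheapest is SW22 - SW14 - SW12 - SW2 at 7.9 hops' cost.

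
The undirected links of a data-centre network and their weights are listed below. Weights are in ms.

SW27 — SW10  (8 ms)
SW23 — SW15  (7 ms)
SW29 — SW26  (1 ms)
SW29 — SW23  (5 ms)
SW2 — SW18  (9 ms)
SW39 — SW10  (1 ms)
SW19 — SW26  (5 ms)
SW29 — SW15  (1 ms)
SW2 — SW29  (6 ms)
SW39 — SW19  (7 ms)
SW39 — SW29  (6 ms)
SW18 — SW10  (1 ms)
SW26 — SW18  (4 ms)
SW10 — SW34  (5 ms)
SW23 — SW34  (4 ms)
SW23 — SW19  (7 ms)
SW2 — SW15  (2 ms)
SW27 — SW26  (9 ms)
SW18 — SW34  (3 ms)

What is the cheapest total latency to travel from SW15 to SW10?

Running Dijkstra from SW15:
SW15: 0
SW29: 1  (via SW15)
SW26: 2  (via SW29)
SW2: 2  (via SW15)
SW18: 6  (via SW26)
SW23: 6  (via SW29)
SW19: 7  (via SW26)
SW39: 7  (via SW29)
SW10: 7  (via SW18)
Shortest route: SW15–SW29–SW26–SW18–SW10 = 7 ms.

7 ms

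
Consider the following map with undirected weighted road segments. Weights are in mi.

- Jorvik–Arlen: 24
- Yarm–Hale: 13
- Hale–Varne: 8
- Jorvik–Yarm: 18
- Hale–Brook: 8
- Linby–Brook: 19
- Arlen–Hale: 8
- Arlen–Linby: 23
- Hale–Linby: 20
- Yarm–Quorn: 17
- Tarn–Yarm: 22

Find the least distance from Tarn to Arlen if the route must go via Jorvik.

64 mi

Shortest Tarn→Jorvik: Tarn → Yarm → Jorvik = 40
Shortest Jorvik→Arlen: Jorvik → Arlen = 24
Total via Jorvik: 40 + 24 = 64 mi.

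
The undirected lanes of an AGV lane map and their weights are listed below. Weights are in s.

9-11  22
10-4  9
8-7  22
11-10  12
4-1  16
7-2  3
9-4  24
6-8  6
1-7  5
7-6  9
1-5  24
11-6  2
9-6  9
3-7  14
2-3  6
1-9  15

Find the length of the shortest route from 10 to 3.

32 s

Enumerating some paths:
10–4–1–7–2–3: 9+16+5+3+6 = 39
10–11–6–7–2–3: 12+2+9+3+6 = 32
10–4–1–7–3: 9+16+5+14 = 44
10–11–6–7–3: 12+2+9+14 = 37
Cheapest is 10–11–6–7–2–3 at 32 s.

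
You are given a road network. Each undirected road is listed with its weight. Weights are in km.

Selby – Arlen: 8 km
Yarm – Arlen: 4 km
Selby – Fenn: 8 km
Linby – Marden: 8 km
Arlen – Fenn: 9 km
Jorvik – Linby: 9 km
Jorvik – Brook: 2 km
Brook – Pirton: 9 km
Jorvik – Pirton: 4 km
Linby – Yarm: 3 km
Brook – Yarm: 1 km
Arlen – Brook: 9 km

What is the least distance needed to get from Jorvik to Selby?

15 km

Shortest distances from Jorvik:
Jorvik: 0
Brook: 2  (via Jorvik)
Yarm: 3  (via Brook)
Pirton: 4  (via Jorvik)
Linby: 6  (via Yarm)
Arlen: 7  (via Yarm)
Marden: 14  (via Linby)
Selby: 15  (via Arlen)
Shortest route: Jorvik–Brook–Yarm–Arlen–Selby = 15 km.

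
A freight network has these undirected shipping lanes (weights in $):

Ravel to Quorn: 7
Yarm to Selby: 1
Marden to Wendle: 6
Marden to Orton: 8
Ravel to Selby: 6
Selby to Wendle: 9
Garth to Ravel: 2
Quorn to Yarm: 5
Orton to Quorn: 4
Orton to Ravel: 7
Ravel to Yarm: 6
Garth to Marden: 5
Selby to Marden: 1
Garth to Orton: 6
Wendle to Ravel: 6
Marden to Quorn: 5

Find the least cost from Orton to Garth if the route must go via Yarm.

Best Orton to Yarm: Orton → Quorn → Yarm costing 9
Best Yarm to Garth: Yarm → Selby → Marden → Garth costing 7
Total via Yarm: 9 + 7 = $16.

$16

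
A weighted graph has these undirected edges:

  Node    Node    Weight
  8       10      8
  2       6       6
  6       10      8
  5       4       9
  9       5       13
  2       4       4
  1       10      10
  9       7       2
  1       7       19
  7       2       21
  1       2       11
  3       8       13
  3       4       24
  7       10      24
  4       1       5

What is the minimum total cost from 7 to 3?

45

Running Dijkstra from 7:
7: 0
9: 2  (via 7)
5: 15  (via 9)
1: 19  (via 7)
2: 21  (via 7)
4: 24  (via 5)
10: 24  (via 7)
6: 27  (via 2)
8: 32  (via 10)
3: 45  (via 8)
Shortest route: 7 → 10 → 8 → 3 = 45.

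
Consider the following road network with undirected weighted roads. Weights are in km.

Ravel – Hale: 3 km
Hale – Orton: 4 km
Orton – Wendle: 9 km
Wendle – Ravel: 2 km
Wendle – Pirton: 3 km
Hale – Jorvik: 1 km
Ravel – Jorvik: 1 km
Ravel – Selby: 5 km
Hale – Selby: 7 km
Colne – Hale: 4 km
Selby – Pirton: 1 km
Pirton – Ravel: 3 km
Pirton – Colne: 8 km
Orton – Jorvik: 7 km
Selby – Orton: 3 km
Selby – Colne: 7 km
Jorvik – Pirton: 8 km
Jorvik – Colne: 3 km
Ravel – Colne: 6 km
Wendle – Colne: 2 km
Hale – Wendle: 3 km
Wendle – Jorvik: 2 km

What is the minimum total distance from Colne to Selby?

6 km

Candidate routes:
Colne - Jorvik - Ravel - Pirton - Selby: 3+1+3+1 = 8
Colne - Selby: 7 = 7
Colne - Wendle - Pirton - Selby: 2+3+1 = 6
The minimum is 6 km via Colne - Wendle - Pirton - Selby.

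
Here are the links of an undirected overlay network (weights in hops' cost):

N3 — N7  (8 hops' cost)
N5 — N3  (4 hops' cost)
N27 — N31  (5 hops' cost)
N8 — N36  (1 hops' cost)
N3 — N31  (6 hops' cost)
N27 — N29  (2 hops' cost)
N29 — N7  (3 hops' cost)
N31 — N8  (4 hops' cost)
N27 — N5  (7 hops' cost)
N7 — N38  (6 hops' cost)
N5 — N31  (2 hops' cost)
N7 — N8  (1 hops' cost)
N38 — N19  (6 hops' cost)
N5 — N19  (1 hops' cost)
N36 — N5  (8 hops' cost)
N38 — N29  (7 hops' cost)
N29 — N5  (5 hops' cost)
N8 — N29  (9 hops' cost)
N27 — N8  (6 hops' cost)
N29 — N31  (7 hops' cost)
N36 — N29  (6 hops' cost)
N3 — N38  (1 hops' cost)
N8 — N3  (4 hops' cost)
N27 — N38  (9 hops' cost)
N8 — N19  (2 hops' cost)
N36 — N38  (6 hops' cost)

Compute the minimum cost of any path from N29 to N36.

5 hops' cost

Settle nodes by increasing distance from N29:
N29: 0
N27: 2  (via N29)
N7: 3  (via N29)
N8: 4  (via N7)
N36: 5  (via N8)
Shortest route: N29 → N7 → N8 → N36 = 5 hops' cost.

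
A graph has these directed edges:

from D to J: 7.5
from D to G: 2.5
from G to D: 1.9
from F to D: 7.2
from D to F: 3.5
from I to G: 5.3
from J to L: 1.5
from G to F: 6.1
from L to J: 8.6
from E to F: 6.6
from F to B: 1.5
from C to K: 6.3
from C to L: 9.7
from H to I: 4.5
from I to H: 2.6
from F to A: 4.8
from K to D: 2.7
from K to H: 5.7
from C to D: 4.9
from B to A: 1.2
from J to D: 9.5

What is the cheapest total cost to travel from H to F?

Compare a few routes:
H → I → G → D → F: 4.5+5.3+1.9+3.5 = 15.2
H → I → G → F: 4.5+5.3+6.1 = 15.9
Cheapest is H → I → G → D → F at 15.2.

15.2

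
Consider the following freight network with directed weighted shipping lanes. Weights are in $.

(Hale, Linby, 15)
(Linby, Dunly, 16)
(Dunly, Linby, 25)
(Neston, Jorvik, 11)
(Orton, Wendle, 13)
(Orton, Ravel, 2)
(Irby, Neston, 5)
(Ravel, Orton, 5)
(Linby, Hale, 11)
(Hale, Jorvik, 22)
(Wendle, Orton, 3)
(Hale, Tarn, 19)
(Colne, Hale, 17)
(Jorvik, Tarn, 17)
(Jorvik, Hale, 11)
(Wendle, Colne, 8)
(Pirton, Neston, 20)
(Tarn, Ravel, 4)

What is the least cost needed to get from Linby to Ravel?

$34

Settle nodes by increasing distance from Linby:
Linby: 0
Hale: 11  (via Linby)
Dunly: 16  (via Linby)
Tarn: 30  (via Hale)
Jorvik: 33  (via Hale)
Ravel: 34  (via Tarn)
Shortest route: Linby → Hale → Tarn → Ravel = $34.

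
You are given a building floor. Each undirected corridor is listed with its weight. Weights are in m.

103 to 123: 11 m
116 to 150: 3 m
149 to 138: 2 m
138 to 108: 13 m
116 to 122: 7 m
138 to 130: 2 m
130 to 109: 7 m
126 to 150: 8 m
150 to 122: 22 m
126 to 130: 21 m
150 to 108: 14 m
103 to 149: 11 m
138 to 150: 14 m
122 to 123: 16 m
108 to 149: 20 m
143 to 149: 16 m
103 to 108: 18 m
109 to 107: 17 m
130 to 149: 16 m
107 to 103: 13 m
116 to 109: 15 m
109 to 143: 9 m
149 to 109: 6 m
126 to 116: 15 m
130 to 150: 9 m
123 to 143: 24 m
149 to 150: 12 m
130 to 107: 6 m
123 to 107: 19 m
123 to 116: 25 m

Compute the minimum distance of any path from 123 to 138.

Candidate routes:
123–107–130–138: 19+6+2 = 27
123–103–149–138: 11+11+2 = 24
The minimum is 24 m via 123–103–149–138.

24 m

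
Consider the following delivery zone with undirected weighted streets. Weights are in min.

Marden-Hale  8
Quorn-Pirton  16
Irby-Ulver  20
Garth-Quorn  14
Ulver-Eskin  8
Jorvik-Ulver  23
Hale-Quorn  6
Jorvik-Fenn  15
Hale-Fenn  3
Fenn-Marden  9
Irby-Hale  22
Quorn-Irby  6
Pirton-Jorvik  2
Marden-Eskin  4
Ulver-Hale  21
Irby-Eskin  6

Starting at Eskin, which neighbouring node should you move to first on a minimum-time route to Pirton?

Compare a few routes:
Eskin - Irby - Quorn - Pirton: 6+6+16 = 28
Eskin - Marden - Fenn - Jorvik - Pirton: 4+9+15+2 = 30
Cheapest is Eskin - Irby - Quorn - Pirton at 28 min.
So from Eskin the first move is to Irby.

Irby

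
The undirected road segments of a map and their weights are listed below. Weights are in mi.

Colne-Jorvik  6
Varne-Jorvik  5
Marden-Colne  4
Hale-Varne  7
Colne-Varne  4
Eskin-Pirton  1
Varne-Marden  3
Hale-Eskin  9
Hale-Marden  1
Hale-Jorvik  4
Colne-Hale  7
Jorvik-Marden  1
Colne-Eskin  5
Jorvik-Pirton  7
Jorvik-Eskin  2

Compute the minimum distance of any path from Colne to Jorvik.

5 mi

Settle nodes by increasing distance from Colne:
Colne: 0
Marden: 4  (via Colne)
Varne: 4  (via Colne)
Hale: 5  (via Marden)
Eskin: 5  (via Colne)
Jorvik: 5  (via Marden)
Shortest route: Colne–Marden–Jorvik = 5 mi.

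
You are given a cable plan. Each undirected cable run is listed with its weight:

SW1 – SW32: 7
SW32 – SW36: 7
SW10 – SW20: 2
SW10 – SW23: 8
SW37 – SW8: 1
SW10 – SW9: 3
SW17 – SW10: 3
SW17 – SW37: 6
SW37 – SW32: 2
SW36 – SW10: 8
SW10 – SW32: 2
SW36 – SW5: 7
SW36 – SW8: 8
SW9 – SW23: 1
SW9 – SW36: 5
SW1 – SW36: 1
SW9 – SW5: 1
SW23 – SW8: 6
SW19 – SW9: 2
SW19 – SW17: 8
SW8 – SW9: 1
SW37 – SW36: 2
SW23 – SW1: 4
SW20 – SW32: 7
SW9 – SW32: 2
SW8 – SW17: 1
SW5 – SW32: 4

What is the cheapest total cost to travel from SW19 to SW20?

7

Compare a few routes:
SW19 - SW9 - SW10 - SW20: 2+3+2 = 7
SW19 - SW9 - SW32 - SW10 - SW20: 2+2+2+2 = 8
The minimum is 7 via SW19 - SW9 - SW10 - SW20.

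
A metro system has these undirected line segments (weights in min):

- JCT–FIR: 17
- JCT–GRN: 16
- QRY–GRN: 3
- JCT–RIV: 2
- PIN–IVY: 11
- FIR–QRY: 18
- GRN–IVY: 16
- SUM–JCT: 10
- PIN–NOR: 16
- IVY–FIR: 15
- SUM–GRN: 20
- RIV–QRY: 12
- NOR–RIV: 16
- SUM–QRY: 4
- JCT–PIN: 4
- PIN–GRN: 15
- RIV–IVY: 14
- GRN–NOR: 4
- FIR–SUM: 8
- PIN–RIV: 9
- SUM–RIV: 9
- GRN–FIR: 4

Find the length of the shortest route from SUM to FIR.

Running Dijkstra from SUM:
SUM: 0
QRY: 4  (via SUM)
GRN: 7  (via QRY)
FIR: 8  (via SUM)
Shortest route: SUM–FIR = 8 min.

8 min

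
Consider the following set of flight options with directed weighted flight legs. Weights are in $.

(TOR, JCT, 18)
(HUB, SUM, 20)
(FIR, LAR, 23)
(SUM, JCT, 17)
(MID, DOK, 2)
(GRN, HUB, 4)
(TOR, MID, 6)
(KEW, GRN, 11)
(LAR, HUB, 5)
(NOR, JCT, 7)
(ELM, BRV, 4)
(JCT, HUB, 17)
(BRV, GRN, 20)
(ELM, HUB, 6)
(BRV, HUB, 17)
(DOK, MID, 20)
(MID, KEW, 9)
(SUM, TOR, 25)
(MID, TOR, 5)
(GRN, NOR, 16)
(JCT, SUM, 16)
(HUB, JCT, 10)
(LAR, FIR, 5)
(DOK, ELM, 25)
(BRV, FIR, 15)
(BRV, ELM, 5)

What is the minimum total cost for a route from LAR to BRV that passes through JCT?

$93

Shortest LAR→JCT: LAR → HUB → JCT = 15
Best JCT to BRV: JCT → SUM → TOR → MID → DOK → ELM → BRV costing 78
Total via JCT: 15 + 78 = $93.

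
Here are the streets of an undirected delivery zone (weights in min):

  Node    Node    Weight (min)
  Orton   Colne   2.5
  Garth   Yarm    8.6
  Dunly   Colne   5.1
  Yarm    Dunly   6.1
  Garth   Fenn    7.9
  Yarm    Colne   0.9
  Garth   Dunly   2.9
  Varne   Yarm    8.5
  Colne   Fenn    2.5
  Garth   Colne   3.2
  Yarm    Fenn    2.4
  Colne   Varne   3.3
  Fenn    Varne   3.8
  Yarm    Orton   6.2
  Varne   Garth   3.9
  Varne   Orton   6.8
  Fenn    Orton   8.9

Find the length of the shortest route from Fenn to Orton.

Candidate routes:
Fenn - Yarm - Colne - Orton: 2.4+0.9+2.5 = 5.8
Fenn - Colne - Orton: 2.5+2.5 = 5
Fenn - Yarm - Orton: 2.4+6.2 = 8.6
Cheapest is Fenn - Colne - Orton at 5 min.

5 min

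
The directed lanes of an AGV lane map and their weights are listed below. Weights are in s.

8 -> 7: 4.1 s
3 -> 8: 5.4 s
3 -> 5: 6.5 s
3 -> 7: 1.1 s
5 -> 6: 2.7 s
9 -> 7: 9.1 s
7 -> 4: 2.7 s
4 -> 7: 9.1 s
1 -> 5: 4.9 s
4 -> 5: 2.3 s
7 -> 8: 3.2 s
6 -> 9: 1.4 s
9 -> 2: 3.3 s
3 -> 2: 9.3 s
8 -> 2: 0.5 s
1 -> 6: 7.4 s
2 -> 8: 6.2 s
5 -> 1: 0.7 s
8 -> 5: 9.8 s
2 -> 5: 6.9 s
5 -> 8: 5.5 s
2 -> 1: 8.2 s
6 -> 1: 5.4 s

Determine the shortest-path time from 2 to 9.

Compare a few routes:
2 - 5 - 6 - 9: 6.9+2.7+1.4 = 11
2 - 1 - 6 - 9: 8.2+7.4+1.4 = 17
2 - 5 - 1 - 6 - 9: 6.9+0.7+7.4+1.4 = 16.4
Cheapest is 2 - 5 - 6 - 9 at 11 s.

11 s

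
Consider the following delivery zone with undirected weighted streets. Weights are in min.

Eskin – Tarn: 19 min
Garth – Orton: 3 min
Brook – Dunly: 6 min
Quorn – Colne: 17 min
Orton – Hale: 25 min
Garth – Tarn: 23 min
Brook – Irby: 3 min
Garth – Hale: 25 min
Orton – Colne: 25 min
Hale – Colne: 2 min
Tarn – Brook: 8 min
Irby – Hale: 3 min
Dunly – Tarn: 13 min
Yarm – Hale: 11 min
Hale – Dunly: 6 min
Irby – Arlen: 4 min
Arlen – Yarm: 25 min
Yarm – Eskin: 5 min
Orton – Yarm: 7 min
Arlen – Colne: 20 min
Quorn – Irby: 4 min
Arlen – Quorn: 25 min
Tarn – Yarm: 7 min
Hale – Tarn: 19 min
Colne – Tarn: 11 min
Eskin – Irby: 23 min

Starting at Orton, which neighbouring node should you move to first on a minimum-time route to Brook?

Compare a few routes:
Orton - Yarm - Tarn - Brook: 7+7+8 = 22
Orton - Yarm - Hale - Dunly - Brook: 7+11+6+6 = 30
Orton - Yarm - Hale - Irby - Brook: 7+11+3+3 = 24
The minimum is 22 min via Orton - Yarm - Tarn - Brook.
So from Orton the first move is to Yarm.

Yarm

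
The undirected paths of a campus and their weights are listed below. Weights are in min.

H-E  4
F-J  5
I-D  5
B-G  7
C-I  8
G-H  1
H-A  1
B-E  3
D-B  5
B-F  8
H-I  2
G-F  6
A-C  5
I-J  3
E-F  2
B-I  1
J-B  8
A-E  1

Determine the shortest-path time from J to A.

6 min

Settle nodes by increasing distance from J:
J: 0
I: 3  (via J)
B: 4  (via I)
F: 5  (via J)
H: 5  (via I)
A: 6  (via H)
Shortest route: J → I → H → A = 6 min.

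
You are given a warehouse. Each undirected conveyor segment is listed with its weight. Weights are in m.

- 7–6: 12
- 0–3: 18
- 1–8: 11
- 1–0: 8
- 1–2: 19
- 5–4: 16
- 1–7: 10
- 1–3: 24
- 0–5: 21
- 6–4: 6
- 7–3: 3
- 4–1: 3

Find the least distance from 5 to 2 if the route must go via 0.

48 m

Shortest 5→0: 5 → 0 = 21
Best 0 to 2: 0 → 1 → 2 costing 27
Total via 0: 21 + 27 = 48 m.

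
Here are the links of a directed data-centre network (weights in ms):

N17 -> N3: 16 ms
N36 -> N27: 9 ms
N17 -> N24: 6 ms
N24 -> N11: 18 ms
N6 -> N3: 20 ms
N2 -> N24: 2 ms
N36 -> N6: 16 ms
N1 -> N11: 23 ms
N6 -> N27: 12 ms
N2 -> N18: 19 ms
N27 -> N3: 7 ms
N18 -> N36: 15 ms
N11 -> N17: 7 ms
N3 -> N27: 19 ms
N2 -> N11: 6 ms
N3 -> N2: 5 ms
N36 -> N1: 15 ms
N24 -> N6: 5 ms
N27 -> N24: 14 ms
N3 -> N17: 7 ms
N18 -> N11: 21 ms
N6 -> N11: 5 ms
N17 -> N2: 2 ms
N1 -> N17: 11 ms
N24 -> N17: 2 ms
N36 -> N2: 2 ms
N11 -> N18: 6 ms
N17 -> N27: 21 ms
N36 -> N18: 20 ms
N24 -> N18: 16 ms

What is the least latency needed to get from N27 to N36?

39 ms

Compare a few routes:
N27 - N3 - N2 - N11 - N18 - N36: 7+5+6+6+15 = 39
N27 - N3 - N17 - N2 - N11 - N18 - N36: 7+7+2+6+6+15 = 43
Cheapest is N27 - N3 - N2 - N11 - N18 - N36 at 39 ms.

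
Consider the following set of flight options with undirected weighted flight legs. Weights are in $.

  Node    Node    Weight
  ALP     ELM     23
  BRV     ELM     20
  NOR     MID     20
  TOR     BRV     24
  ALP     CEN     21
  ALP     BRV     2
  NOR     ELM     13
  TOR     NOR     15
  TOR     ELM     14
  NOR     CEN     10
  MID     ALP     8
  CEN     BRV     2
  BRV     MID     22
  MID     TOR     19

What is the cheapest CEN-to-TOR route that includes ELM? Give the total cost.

Shortest CEN→ELM: CEN → BRV → ELM = 22
Shortest ELM→TOR: ELM → TOR = 14
Total via ELM: 22 + 14 = $36.

$36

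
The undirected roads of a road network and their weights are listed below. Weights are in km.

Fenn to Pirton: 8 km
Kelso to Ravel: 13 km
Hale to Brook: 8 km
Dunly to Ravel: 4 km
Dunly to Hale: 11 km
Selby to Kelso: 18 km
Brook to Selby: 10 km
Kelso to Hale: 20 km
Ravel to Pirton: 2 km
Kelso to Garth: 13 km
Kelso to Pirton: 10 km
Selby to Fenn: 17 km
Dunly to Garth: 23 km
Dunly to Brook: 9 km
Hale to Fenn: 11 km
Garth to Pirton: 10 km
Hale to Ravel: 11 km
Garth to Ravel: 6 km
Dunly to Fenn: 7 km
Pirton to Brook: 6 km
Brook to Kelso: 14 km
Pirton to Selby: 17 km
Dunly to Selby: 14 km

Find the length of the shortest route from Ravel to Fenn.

Enumerating some paths:
Ravel → Dunly → Fenn: 4+7 = 11
Ravel → Pirton → Fenn: 2+8 = 10
Cheapest is Ravel → Pirton → Fenn at 10 km.

10 km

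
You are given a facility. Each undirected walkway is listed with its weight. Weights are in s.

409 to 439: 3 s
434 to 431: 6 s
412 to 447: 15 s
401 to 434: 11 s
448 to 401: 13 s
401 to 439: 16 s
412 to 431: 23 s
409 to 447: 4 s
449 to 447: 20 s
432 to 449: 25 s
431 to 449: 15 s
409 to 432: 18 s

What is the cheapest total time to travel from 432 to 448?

Running Dijkstra from 432:
432: 0
409: 18  (via 432)
439: 21  (via 409)
447: 22  (via 409)
449: 25  (via 432)
412: 37  (via 447)
401: 37  (via 439)
431: 40  (via 449)
434: 46  (via 431)
448: 50  (via 401)
Shortest route: 432–409–439–401–448 = 50 s.

50 s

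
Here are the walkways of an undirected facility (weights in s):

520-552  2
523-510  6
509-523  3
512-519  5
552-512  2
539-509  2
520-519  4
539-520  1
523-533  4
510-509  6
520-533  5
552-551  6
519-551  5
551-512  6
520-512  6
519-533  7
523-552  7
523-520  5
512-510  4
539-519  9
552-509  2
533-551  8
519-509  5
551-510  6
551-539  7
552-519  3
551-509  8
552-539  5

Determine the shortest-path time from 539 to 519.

5 s

Settle nodes by increasing distance from 539:
539: 0
520: 1  (via 539)
509: 2  (via 539)
552: 3  (via 520)
519: 5  (via 520)
Shortest route: 539–520–519 = 5 s.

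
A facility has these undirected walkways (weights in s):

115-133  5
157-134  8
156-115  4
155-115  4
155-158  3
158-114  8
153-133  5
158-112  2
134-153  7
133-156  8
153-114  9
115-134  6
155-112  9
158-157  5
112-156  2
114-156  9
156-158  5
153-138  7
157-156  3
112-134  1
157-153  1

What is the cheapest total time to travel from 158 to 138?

13 s

Running Dijkstra from 158:
158: 0
112: 2  (via 158)
155: 3  (via 158)
134: 3  (via 112)
156: 4  (via 112)
157: 5  (via 158)
153: 6  (via 157)
115: 7  (via 155)
114: 8  (via 158)
133: 11  (via 153)
138: 13  (via 153)
Shortest route: 158 → 157 → 153 → 138 = 13 s.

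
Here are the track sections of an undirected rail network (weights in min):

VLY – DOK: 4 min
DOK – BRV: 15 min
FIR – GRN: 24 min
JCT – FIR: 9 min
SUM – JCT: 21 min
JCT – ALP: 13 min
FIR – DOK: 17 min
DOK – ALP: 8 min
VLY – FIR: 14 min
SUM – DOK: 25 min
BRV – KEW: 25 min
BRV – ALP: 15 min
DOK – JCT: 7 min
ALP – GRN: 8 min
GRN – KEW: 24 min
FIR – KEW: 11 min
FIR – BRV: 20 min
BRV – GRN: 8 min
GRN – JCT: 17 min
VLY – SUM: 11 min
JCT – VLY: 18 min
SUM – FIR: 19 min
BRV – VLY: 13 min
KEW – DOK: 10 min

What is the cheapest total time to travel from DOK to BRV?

Shortest distances from DOK:
DOK: 0
VLY: 4  (via DOK)
JCT: 7  (via DOK)
ALP: 8  (via DOK)
KEW: 10  (via DOK)
BRV: 15  (via DOK)
Shortest route: DOK–BRV = 15 min.

15 min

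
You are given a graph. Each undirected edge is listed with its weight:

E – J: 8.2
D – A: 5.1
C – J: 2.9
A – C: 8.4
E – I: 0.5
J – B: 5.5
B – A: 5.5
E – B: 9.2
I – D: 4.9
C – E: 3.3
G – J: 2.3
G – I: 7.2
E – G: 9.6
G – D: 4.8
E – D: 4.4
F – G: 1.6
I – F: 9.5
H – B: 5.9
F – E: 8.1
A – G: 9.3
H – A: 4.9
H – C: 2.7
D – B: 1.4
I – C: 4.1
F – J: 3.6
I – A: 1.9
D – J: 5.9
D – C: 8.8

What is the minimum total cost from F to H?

Candidate routes:
F - E - C - H: 8.1+3.3+2.7 = 14.1
F - G - J - C - H: 1.6+2.3+2.9+2.7 = 9.5
F - G - D - B - H: 1.6+4.8+1.4+5.9 = 13.7
F - J - C - H: 3.6+2.9+2.7 = 9.2
Cheapest is F - J - C - H at 9.2.

9.2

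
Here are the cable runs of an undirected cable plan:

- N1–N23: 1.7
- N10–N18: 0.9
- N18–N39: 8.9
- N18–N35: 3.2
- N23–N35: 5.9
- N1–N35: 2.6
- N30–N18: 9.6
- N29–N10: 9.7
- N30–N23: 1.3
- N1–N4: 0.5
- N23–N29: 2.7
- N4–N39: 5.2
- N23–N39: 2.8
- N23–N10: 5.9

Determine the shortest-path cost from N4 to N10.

7.2

Compare a few routes:
N4–N1–N35–N18–N10: 0.5+2.6+3.2+0.9 = 7.2
N4–N1–N23–N10: 0.5+1.7+5.9 = 8.1
The minimum is 7.2 via N4–N1–N35–N18–N10.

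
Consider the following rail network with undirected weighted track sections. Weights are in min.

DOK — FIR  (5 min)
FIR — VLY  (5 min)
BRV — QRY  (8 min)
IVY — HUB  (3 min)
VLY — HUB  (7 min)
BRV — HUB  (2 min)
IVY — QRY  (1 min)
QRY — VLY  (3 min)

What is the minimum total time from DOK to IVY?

Shortest distances from DOK:
DOK: 0
FIR: 5  (via DOK)
VLY: 10  (via FIR)
QRY: 13  (via VLY)
IVY: 14  (via QRY)
Shortest route: DOK → FIR → VLY → QRY → IVY = 14 min.

14 min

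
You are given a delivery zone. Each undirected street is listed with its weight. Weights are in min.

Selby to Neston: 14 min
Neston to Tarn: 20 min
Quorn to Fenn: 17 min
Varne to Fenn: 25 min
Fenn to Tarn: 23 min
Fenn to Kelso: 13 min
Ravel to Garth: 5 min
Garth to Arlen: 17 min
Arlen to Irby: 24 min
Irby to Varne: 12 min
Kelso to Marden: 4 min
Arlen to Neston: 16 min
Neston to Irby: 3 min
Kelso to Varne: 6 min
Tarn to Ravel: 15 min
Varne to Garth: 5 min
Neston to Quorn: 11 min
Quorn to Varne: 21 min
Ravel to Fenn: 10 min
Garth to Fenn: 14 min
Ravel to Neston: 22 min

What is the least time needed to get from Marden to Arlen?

Compare a few routes:
Marden - Kelso - Fenn - Garth - Arlen: 4+13+14+17 = 48
Marden - Kelso - Varne - Irby - Neston - Arlen: 4+6+12+3+16 = 41
Marden - Kelso - Varne - Irby - Arlen: 4+6+12+24 = 46
Marden - Kelso - Varne - Garth - Arlen: 4+6+5+17 = 32
Cheapest is Marden - Kelso - Varne - Garth - Arlen at 32 min.

32 min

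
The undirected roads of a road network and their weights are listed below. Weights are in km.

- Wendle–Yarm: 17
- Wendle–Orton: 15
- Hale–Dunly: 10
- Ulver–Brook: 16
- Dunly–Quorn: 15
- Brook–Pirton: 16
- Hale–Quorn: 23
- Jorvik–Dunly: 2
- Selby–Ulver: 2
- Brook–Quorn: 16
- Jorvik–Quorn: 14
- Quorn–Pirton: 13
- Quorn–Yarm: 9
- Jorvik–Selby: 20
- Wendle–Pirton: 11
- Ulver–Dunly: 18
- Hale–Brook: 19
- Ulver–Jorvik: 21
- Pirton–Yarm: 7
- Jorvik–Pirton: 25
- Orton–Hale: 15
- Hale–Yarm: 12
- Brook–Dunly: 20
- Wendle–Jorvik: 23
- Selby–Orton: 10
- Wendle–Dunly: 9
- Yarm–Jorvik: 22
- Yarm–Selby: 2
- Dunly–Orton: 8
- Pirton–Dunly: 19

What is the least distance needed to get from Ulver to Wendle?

Shortest distances from Ulver:
Ulver: 0
Selby: 2  (via Ulver)
Yarm: 4  (via Selby)
Pirton: 11  (via Yarm)
Orton: 12  (via Selby)
Quorn: 13  (via Yarm)
Hale: 16  (via Yarm)
Brook: 16  (via Ulver)
Dunly: 18  (via Ulver)
Jorvik: 20  (via Dunly)
Wendle: 21  (via Yarm)
Shortest route: Ulver → Selby → Yarm → Wendle = 21 km.

21 km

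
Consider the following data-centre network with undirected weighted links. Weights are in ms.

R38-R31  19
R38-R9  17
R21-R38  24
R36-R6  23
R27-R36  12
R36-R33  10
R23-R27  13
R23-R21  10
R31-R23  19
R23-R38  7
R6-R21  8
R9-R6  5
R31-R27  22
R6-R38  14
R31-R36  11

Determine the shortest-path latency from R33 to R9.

38 ms

Running Dijkstra from R33:
R33: 0
R36: 10  (via R33)
R31: 21  (via R36)
R27: 22  (via R36)
R6: 33  (via R36)
R23: 35  (via R27)
R9: 38  (via R6)
Shortest route: R33 → R36 → R6 → R9 = 38 ms.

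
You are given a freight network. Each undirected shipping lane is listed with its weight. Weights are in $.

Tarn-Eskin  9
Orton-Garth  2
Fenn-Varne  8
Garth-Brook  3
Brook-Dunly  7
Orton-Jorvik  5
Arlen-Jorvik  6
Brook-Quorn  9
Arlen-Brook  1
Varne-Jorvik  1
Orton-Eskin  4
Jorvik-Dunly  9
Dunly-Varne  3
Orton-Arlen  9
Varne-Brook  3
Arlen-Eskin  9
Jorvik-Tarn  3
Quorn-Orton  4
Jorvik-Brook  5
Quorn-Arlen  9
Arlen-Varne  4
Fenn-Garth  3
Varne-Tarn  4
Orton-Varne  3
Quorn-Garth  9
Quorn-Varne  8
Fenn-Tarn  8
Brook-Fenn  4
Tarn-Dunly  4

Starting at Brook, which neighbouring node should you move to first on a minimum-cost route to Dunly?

Candidate routes:
Brook - Arlen - Varne - Dunly: 1+4+3 = 8
Brook - Jorvik - Varne - Dunly: 5+1+3 = 9
Brook - Dunly: 7 = 7
Brook - Varne - Dunly: 3+3 = 6
The minimum is $6 via Brook - Varne - Dunly.
So from Brook the first move is to Varne.

Varne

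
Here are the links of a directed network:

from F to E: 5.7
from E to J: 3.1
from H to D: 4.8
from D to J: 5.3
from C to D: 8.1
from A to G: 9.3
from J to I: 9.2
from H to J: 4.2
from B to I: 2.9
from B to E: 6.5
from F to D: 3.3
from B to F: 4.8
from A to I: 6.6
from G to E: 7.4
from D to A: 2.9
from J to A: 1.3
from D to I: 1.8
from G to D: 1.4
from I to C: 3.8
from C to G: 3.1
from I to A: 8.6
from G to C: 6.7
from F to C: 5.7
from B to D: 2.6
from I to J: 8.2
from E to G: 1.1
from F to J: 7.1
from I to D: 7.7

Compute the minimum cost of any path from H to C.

10.4

Candidate routes:
H–D–I–C: 4.8+1.8+3.8 = 10.4
H–J–A–I–C: 4.2+1.3+6.6+3.8 = 15.9
Cheapest is H–D–I–C at 10.4.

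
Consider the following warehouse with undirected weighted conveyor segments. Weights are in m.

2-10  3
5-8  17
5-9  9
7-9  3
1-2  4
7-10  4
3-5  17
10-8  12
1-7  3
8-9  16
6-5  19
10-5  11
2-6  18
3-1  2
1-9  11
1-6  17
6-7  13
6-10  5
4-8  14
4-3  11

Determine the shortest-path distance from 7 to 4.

16 m

Compare a few routes:
7 → 10 → 8 → 4: 4+12+14 = 30
7 → 1 → 3 → 4: 3+2+11 = 16
7 → 9 → 1 → 3 → 4: 3+11+2+11 = 27
7 → 10 → 2 → 1 → 3 → 4: 4+3+4+2+11 = 24
Cheapest is 7 → 1 → 3 → 4 at 16 m.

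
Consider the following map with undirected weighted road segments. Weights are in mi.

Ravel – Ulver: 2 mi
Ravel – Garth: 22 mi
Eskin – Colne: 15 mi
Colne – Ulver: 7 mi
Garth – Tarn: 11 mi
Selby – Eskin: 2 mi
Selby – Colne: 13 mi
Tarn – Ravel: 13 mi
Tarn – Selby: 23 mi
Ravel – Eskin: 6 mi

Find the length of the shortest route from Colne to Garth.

Compare a few routes:
Colne - Selby - Eskin - Ravel - Garth: 13+2+6+22 = 43
Colne - Ulver - Ravel - Tarn - Garth: 7+2+13+11 = 33
Colne - Ulver - Ravel - Garth: 7+2+22 = 31
Cheapest is Colne - Ulver - Ravel - Garth at 31 mi.

31 mi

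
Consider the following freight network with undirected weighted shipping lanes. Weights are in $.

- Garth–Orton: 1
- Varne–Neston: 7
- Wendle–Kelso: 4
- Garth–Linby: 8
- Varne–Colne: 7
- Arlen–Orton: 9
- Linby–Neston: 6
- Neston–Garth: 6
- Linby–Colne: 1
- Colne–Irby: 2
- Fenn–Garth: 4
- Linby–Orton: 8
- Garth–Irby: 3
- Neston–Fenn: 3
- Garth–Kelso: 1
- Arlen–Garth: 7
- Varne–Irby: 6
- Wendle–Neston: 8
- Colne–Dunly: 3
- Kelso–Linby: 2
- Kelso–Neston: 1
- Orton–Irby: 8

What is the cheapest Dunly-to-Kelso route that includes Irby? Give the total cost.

$9

Best Dunly to Irby: Dunly–Colne–Irby costing 5
Shortest Irby→Kelso: Irby–Garth–Kelso = 4
Total via Irby: 5 + 4 = $9.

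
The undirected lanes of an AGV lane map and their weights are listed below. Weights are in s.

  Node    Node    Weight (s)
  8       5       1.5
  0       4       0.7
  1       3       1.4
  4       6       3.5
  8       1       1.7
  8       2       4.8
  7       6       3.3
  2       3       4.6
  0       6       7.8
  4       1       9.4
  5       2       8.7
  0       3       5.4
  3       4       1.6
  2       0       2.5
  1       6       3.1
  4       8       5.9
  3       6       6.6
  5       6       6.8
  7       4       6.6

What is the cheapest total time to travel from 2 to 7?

Running Dijkstra from 2:
2: 0
0: 2.5  (via 2)
4: 3.2  (via 0)
3: 4.6  (via 2)
8: 4.8  (via 2)
1: 6  (via 3)
5: 6.3  (via 8)
6: 6.7  (via 4)
7: 9.8  (via 4)
Shortest route: 2–0–4–7 = 9.8 s.

9.8 s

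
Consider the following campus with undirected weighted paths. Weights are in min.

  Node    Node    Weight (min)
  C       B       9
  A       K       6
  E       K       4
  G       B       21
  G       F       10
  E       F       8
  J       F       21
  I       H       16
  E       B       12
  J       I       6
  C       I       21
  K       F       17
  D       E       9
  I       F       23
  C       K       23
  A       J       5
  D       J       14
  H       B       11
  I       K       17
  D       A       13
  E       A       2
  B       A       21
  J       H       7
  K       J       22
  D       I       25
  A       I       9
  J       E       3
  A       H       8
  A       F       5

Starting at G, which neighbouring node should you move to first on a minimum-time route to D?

Compare a few routes:
G → F → A → E → D: 10+5+2+9 = 26
G → F → A → D: 10+5+13 = 28
G → F → E → D: 10+8+9 = 27
Cheapest is G → F → A → E → D at 26 min.
So from G the first move is to F.

F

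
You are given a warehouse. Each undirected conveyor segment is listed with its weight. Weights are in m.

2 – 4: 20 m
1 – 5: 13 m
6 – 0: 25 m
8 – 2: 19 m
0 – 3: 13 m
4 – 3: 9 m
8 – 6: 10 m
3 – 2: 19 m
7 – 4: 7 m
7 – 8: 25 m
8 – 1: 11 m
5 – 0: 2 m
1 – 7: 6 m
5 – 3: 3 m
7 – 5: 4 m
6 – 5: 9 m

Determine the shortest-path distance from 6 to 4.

Compare a few routes:
6 → 5 → 0 → 3 → 4: 9+2+13+9 = 33
6 → 5 → 7 → 4: 9+4+7 = 20
6 → 5 → 3 → 4: 9+3+9 = 21
Cheapest is 6 → 5 → 7 → 4 at 20 m.

20 m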